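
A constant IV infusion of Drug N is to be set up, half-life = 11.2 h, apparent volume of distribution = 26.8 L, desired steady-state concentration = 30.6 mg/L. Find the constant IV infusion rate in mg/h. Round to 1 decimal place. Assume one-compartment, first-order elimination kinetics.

50.8 mg/h

k = ln2 / t½ = 0.693147 / 11.2 = 0.06189 h⁻¹
CL = k × Vd = 0.06189 × 26.8 = 1.659 L/h
At steady state, infusion rate R₀ = Css × CL = 30.6 × 1.659 = 50.77 mg/h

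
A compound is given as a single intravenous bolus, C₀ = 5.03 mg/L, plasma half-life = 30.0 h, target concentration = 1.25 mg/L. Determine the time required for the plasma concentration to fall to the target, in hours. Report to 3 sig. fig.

k = ln2 / t½ = 0.693147 / 30.0 = 0.02310 h⁻¹
t = ln(C₀ / C) / k = ln(5.030 / 1.25) / 0.02310
  = ln(4.024) / 0.02310 = 1.392 / 0.02310 = 60.26 h

60.3 h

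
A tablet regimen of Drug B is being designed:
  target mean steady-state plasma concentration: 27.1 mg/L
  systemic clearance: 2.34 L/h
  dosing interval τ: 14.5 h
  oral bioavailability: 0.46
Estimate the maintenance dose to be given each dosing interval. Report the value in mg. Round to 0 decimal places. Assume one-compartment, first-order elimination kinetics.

At steady state, F × (Dose/τ) = Css × CL.
Dose = Css × CL × τ / F = 27.1 × 2.340 × 14.5 / 0.46 = 1999 mg

1999 mg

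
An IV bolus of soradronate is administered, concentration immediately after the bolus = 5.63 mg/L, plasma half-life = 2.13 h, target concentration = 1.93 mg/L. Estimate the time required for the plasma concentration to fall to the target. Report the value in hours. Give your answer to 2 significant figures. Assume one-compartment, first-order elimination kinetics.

3.3 h

k = ln2 / t½ = 0.693147 / 2.13 = 0.3254 h⁻¹
t = ln(C₀ / C) / k = ln(5.630 / 1.93) / 0.3254
  = ln(2.917) / 0.3254 = 1.071 / 0.3254 = 3.291 h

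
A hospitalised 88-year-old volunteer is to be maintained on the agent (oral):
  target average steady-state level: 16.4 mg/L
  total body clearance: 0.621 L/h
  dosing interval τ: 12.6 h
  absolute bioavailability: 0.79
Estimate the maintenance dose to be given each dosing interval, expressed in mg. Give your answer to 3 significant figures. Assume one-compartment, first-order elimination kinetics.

162 mg

At steady state, F × (Dose/τ) = Css × CL.
Dose = Css × CL × τ / F = 16.4 × 0.6210 × 12.6 / 0.79 = 162.4 mg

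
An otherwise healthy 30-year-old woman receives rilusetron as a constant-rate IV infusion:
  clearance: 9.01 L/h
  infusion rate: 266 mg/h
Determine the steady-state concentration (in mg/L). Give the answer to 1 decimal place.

At steady state Css = R₀ / CL = 266 / 9.010 = 29.52 mg/L

29.5 mg/L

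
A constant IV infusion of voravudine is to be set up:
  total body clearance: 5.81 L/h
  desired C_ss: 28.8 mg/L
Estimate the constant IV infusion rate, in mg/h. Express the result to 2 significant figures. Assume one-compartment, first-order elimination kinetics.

170 mg/h

At steady state, infusion rate R₀ = Css × CL = 28.8 × 5.810 = 167.3 mg/h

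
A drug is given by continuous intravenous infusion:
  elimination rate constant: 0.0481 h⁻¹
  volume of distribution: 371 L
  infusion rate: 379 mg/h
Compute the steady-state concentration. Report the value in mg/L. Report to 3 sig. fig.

CL = k × Vd = 0.04810 × 371 = 17.85 L/h
At steady state Css = R₀ / CL = 379 / 17.85 = 21.23 mg/L

21.2 mg/L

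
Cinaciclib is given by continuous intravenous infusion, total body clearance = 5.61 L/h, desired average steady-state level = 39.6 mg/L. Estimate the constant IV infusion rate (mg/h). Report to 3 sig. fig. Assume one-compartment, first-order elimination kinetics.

At steady state, infusion rate R₀ = Css × CL = 39.6 × 5.610 = 222.2 mg/h

222 mg/h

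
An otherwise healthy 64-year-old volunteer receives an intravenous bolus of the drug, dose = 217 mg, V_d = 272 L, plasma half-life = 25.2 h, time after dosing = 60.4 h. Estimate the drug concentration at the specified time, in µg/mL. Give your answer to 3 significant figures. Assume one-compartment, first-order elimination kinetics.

C₀ = Dose / Vd = 217.0 / 272 = 0.7978 mg/L
k = ln2 / t½ = 0.693147 / 25.2 = 0.02751 h⁻¹
C = C₀ · e^(−k·t) = 0.7978 × e^(−0.02751 × 60.4)
  = 0.7978 × 0.1898 = 0.1514 mg/L
(0.1514 mg/L = 0.1514 µg/mL)

0.151 µg/mL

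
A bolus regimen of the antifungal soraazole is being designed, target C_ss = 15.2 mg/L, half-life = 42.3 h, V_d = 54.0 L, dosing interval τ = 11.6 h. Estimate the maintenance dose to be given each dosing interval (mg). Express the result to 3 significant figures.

156 mg

k = ln2 / t½ = 0.693147 / 42.3 = 0.01639 h⁻¹
CL = k × Vd = 0.01639 × 54.0 = 0.8851 L/h
At steady state, Dose/τ = Css × CL.
Dose = Css × CL × τ = 15.2 × 0.8851 × 11.6 = 156.1 mg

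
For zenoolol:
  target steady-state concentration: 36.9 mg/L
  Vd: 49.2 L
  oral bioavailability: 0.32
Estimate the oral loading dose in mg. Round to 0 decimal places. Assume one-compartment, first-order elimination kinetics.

LD = Css × Vd / F = 36.9 × 49.2 / 0.32 = 5673 mg

5673 mg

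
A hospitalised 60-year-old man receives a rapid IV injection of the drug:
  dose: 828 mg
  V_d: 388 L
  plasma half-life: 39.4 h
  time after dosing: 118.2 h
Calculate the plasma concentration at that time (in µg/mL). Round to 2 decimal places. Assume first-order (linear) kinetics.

C₀ = Dose / Vd = 828.0 / 388 = 2.134 mg/L
k = ln2 / t½ = 0.693147 / 39.4 = 0.01759 h⁻¹
t / t½ = 118.2 / 39.4 = 3 half-lives
C = C₀ × (1/2)^3 = 2.134 × 0.1250 = 0.2668 mg/L
(0.2668 mg/L = 0.2668 µg/mL)

0.27 µg/mL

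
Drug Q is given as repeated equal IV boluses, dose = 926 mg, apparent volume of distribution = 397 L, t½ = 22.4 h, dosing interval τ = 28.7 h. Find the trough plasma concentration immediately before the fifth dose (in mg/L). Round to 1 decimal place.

C₀ per dose = Dose / Vd = 926 / 397 = 2.332 mg/L
k = ln2 / t½ = 0.693147 / 22.4 = 0.03094 h⁻¹
Fraction remaining after one interval: r = e^(−kτ) = e^(−0.03094 × 28.7) = 0.4115
Before dose 5, 4 doses have been given (aged 1τ, 2τ, 3τ, 4τ).
C_trough = C₀ × (r + r² + … + r^4) = C₀ × r(1−r^4)/(1−r)
        = 2.332 × 0.4115 × (1 − 0.02867) / (1 − 0.4115) = 1.584 mg/L

1.6 mg/L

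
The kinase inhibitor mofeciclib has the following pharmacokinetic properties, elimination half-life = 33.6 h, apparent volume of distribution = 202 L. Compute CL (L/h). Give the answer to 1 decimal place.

k = ln2 / t½ = 0.693147 / 33.6 = 0.02063 h⁻¹
CL = k × Vd = 0.02063 × 202 = 4.167 L/h

4.2 L/h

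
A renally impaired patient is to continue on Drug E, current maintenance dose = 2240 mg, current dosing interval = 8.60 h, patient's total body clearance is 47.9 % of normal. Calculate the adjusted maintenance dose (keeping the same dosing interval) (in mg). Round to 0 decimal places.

To keep the same average steady-state level, dosing rate must scale with clearance.
CL ratio = 47.9 / 100 = 0.4790
New dose (same interval) = 2240 × 0.4790 = 1073 mg

1073 mg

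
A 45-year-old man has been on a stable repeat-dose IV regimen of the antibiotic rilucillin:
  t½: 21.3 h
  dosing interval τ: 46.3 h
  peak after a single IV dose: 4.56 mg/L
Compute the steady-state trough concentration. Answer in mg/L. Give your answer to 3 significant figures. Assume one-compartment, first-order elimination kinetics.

1.30 mg/L

k = ln2 / t½ = 0.693147 / 21.3 = 0.03254 h⁻¹
e^(−kτ) = e^(−0.03254 × 46.3) = 0.2217
Accumulation ratio R = 1 / (1 − e^(−kτ)) = 1 / (1 − 0.2217) = 1.285
Steady-state trough = C₀ × R × e^(−kτ) = 4.56 × 1.285 × 0.2217 = 1.299 mg/L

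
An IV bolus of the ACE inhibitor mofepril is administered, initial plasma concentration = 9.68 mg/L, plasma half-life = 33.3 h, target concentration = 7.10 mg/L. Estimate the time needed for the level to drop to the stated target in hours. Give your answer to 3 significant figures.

k = ln2 / t½ = 0.693147 / 33.3 = 0.02082 h⁻¹
t = ln(C₀ / C) / k = ln(9.680 / 7.10) / 0.02082
  = ln(1.363) / 0.02082 = 0.3097 / 0.02082 = 14.88 h

14.9 h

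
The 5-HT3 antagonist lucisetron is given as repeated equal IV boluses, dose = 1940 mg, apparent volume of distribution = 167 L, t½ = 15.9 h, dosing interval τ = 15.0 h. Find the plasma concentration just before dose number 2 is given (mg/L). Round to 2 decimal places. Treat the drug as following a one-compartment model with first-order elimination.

C₀ per dose = Dose / Vd = 1940 / 167 = 11.62 mg/L
k = ln2 / t½ = 0.693147 / 15.9 = 0.04359 h⁻¹
Fraction remaining after one interval: r = e^(−kτ) = e^(−0.04359 × 15.0) = 0.5200
Before dose 2, 1 dose has been given (aged 1τ).
C_trough = C₀ × r = 11.62 × 0.5200 = 6.042 mg/L

6.04 mg/L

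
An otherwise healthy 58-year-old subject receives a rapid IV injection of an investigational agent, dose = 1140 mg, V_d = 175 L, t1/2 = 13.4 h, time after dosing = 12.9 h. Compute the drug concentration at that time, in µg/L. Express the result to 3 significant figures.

3340 µg/L

C₀ = Dose / Vd = 1140 / 175 = 6.514 mg/L
k = ln2 / t½ = 0.693147 / 13.4 = 0.05173 h⁻¹
C = C₀ · e^(−k·t) = 6.514 × e^(−0.05173 × 12.9)
  = 6.514 × 0.5131 = 3.342 mg/L
Convert: 3.342 mg/L × 1000 = 3342 µg/L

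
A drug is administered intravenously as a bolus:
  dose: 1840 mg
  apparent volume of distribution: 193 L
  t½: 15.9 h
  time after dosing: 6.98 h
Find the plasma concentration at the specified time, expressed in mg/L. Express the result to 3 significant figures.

C₀ = Dose / Vd = 1840 / 193 = 9.534 mg/L
k = ln2 / t½ = 0.693147 / 15.9 = 0.04359 h⁻¹
C = C₀ · e^(−k·t) = 9.534 × e^(−0.04359 × 6.98)
  = 9.534 × 0.7377 = 7.033 mg/L

7.03 mg/L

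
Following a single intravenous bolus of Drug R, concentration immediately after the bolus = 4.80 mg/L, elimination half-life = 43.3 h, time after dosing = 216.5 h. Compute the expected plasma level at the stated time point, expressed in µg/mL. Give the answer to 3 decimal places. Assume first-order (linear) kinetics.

k = ln2 / t½ = 0.693147 / 43.3 = 0.01601 h⁻¹
t / t½ = 216.5 / 43.3 = 5 half-lives
C = C₀ × (1/2)^5 = 4.800 × 0.03125 = 0.1500 mg/L
(0.1500 mg/L = 0.1500 µg/mL)

0.150 µg/mL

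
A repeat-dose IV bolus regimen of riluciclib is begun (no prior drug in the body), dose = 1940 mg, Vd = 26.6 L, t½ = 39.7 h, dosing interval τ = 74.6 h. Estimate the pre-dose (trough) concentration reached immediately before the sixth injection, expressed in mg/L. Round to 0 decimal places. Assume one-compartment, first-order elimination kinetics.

27 mg/L

C₀ per dose = Dose / Vd = 1940 / 26.6 = 72.93 mg/L
k = ln2 / t½ = 0.693147 / 39.7 = 0.01746 h⁻¹
Fraction remaining after one interval: r = e^(−kτ) = e^(−0.01746 × 74.6) = 0.2718
Before dose 6, 5 doses have been given (aged 1τ, 2τ, 3τ, 4τ, 5τ).
C_trough = C₀ × (r + r² + … + r^5) = C₀ × r(1−r^5)/(1−r)
        = 72.93 × 0.2718 × (1 − 0.001483) / (1 − 0.2718) = 27.18 mg/L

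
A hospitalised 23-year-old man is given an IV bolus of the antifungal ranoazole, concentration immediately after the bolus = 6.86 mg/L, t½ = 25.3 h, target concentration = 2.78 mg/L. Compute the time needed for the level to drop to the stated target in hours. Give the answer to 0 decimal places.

33 h

k = ln2 / t½ = 0.693147 / 25.3 = 0.02740 h⁻¹
t = ln(C₀ / C) / k = ln(6.860 / 2.78) / 0.02740
  = ln(2.468) / 0.02740 = 0.9034 / 0.02740 = 32.97 h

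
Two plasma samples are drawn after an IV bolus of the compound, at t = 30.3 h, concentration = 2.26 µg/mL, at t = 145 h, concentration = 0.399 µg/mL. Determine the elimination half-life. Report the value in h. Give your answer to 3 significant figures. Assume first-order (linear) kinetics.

45.8 h

k = ln(C₁/C₂) / (t₂ − t₁) = ln(2.26/0.399) / (145 − 30.3)
  = 1.734 / 114.7 = 0.01512 h⁻¹
t½ = ln2 / k = 0.693147 / 0.01512 = 45.84 h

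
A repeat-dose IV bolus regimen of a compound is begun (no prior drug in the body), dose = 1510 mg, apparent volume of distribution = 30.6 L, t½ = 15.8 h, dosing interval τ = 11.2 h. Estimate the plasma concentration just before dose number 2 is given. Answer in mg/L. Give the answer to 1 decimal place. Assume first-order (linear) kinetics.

30.2 mg/L

C₀ per dose = Dose / Vd = 1510 / 30.6 = 49.35 mg/L
k = ln2 / t½ = 0.693147 / 15.8 = 0.04387 h⁻¹
Fraction remaining after one interval: r = e^(−kτ) = e^(−0.04387 × 11.2) = 0.6118
Before dose 2, 1 dose has been given (aged 1τ).
C_trough = C₀ × r = 49.35 × 0.6118 = 30.19 mg/L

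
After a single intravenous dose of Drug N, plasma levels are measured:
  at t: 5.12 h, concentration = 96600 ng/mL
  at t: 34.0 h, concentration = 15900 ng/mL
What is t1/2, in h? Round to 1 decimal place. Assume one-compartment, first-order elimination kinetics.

k = ln(C₁/C₂) / (t₂ − t₁) = ln(96600/15900) / (34.0 − 5.12)
  = 1.804 / 28.88 = 0.06247 h⁻¹
t½ = ln2 / k = 0.693147 / 0.06247 = 11.10 h

11.1 h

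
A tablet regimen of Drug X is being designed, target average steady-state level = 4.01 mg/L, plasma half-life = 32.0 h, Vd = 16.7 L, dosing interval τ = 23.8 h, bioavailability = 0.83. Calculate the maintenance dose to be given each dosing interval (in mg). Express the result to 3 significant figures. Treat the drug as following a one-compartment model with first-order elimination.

k = ln2 / t½ = 0.693147 / 32.0 = 0.02166 h⁻¹
CL = k × Vd = 0.02166 × 16.7 = 0.3617 L/h
At steady state, F × (Dose/τ) = Css × CL.
Dose = Css × CL × τ / F = 4.01 × 0.3617 × 23.8 / 0.83 = 41.59 mg

41.6 mg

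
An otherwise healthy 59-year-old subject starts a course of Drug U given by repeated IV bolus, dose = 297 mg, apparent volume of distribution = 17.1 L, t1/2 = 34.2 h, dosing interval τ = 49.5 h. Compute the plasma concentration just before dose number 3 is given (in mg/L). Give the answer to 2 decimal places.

C₀ per dose = Dose / Vd = 297 / 17.1 = 17.37 mg/L
k = ln2 / t½ = 0.693147 / 34.2 = 0.02027 h⁻¹
Fraction remaining after one interval: r = e^(−kτ) = e^(−0.02027 × 49.5) = 0.3666
Before dose 3, 2 doses have been given (aged 1τ, 2τ).
C_trough = C₀ × (r + r²) = 17.37 × (0.3666 + 0.1344) = 8.702 mg/L

8.70 mg/L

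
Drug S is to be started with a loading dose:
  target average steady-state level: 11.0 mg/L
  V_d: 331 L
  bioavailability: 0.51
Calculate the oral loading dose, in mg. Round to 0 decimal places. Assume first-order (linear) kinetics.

LD = Css × Vd / F = 11.0 × 331 / 0.51 = 7139 mg

7139 mg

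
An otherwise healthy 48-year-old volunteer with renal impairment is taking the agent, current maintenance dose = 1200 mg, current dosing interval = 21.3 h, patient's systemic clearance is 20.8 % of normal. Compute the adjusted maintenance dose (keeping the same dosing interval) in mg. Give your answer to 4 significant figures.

249.6 mg

To keep the same average steady-state level, dosing rate must scale with clearance.
CL ratio = 20.8 / 100 = 0.2080
New dose (same interval) = 1200 × 0.2080 = 249.6 mg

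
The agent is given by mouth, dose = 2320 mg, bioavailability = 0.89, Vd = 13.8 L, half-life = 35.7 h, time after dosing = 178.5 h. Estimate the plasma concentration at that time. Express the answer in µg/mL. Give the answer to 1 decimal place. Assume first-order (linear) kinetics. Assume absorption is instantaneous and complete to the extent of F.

4.7 µg/mL

Amount reaching circulation = F × Dose = 0.89 × 2320 = 2065 mg
C₀ = F·Dose / Vd = 2065 / 13.8 = 149.6 mg/L
k = ln2 / t½ = 0.693147 / 35.7 = 0.01942 h⁻¹
t / t½ = 178.5 / 35.7 = 5 half-lives
C = C₀ × (1/2)^5 = 149.6 × 0.03125 = 4.675 mg/L
(4.675 mg/L = 4.675 µg/mL)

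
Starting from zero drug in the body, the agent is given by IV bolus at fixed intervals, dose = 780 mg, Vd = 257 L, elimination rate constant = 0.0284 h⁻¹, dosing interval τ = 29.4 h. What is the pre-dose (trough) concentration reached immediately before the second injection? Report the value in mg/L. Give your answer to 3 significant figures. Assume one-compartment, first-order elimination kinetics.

C₀ per dose = Dose / Vd = 780 / 257 = 3.035 mg/L
Fraction remaining after one interval: r = e^(−kτ) = e^(−0.02840 × 29.4) = 0.4339
Before dose 2, 1 dose has been given (aged 1τ).
C_trough = C₀ × r = 3.035 × 0.4339 = 1.317 mg/L

1.32 mg/L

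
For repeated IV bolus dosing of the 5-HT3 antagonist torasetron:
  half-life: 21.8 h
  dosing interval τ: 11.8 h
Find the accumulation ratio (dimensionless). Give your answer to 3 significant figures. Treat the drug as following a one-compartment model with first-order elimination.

k = ln2 / t½ = 0.693147 / 21.8 = 0.03180 h⁻¹
e^(−kτ) = e^(−0.03180 × 11.8) = 0.6871
Accumulation ratio R = 1 / (1 − e^(−kτ)) = 1 / (1 − 0.6871) = 3.196

3.20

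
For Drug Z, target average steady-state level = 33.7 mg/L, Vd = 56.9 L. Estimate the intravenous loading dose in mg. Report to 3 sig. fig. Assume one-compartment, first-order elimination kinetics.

1920 mg

LD = Css × Vd = 33.7 × 56.9 = 1918 mg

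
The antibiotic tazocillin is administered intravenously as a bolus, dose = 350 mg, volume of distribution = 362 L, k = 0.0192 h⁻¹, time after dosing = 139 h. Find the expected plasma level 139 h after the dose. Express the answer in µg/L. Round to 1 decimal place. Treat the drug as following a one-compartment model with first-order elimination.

67.0 µg/L

C₀ = Dose / Vd = 350.0 / 362 = 0.9669 mg/L
C = C₀ · e^(−k·t) = 0.9669 × e^(−0.01920 × 139)
  = 0.9669 × 0.06934 = 0.06704 mg/L
Convert: 0.06704 mg/L × 1000 = 67.04 µg/L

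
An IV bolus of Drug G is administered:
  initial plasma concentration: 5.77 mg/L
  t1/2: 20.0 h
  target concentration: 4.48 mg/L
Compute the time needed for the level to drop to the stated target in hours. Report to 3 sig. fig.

k = ln2 / t½ = 0.693147 / 20.0 = 0.03466 h⁻¹
t = ln(C₀ / C) / k = ln(5.770 / 4.48) / 0.03466
  = ln(1.288) / 0.03466 = 0.2531 / 0.03466 = 7.302 h

7.30 h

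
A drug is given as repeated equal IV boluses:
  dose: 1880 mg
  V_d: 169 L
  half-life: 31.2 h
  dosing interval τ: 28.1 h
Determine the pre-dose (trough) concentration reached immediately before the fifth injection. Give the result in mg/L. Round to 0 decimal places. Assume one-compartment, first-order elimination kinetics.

C₀ per dose = Dose / Vd = 1880 / 169 = 11.12 mg/L
k = ln2 / t½ = 0.693147 / 31.2 = 0.02222 h⁻¹
Fraction remaining after one interval: r = e^(−kτ) = e^(−0.02222 × 28.1) = 0.5356
Before dose 5, 4 doses have been given (aged 1τ, 2τ, 3τ, 4τ).
C_trough = C₀ × (r + r² + … + r^4) = C₀ × r(1−r^4)/(1−r)
        = 11.12 × 0.5356 × (1 − 0.08229) / (1 − 0.5356) = 11.77 mg/L

12 mg/L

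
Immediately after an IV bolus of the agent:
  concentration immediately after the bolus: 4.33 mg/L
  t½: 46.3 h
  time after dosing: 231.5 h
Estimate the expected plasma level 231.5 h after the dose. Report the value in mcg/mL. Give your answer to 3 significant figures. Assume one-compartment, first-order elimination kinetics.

k = ln2 / t½ = 0.693147 / 46.3 = 0.01497 h⁻¹
t / t½ = 231.5 / 46.3 = 5 half-lives
C = C₀ × (1/2)^5 = 4.330 × 0.03125 = 0.1353 mg/L
(0.1353 mg/L = 0.1353 mcg/mL)

0.135 mcg/mL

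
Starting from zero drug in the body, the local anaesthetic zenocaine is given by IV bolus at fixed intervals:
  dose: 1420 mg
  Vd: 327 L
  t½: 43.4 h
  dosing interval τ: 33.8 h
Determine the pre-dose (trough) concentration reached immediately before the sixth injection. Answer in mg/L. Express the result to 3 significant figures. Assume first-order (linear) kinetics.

C₀ per dose = Dose / Vd = 1420 / 327 = 4.343 mg/L
k = ln2 / t½ = 0.693147 / 43.4 = 0.01597 h⁻¹
Fraction remaining after one interval: r = e^(−kτ) = e^(−0.01597 × 33.8) = 0.5829
Before dose 6, 5 doses have been given (aged 1τ, 2τ, 3τ, 4τ, 5τ).
C_trough = C₀ × (r + r² + … + r^5) = C₀ × r(1−r^5)/(1−r)
        = 4.343 × 0.5829 × (1 − 0.06729) / (1 − 0.5829) = 5.661 mg/L

5.66 mg/L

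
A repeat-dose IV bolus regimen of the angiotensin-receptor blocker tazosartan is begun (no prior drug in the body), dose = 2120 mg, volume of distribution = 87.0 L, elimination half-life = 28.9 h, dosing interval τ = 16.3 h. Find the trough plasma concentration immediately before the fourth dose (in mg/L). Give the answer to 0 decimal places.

35 mg/L

C₀ per dose = Dose / Vd = 2120 / 87.0 = 24.37 mg/L
k = ln2 / t½ = 0.693147 / 28.9 = 0.02398 h⁻¹
Fraction remaining after one interval: r = e^(−kτ) = e^(−0.02398 × 16.3) = 0.6765
Before dose 4, 3 doses have been given (aged 1τ, 2τ, 3τ).
C_trough = C₀ × (r + r² + … + r^3) = C₀ × r(1−r^3)/(1−r)
        = 24.37 × 0.6765 × (1 − 0.3096) / (1 − 0.6765) = 35.18 mg/L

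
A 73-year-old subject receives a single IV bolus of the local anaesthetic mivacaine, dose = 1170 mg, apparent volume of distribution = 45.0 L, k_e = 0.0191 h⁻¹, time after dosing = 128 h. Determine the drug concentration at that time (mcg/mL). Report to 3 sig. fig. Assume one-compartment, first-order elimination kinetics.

2.26 mcg/mL

C₀ = Dose / Vd = 1170 / 45.0 = 26.00 mg/L
C = C₀ · e^(−k·t) = 26.00 × e^(−0.01910 × 128)
  = 26.00 × 0.08674 = 2.255 mg/L
(2.255 mg/L = 2.255 mcg/mL)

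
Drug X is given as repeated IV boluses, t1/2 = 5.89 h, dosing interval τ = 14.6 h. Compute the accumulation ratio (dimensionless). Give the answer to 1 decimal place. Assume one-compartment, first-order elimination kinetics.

1.2

k = ln2 / t½ = 0.693147 / 5.89 = 0.1177 h⁻¹
e^(−kτ) = e^(−0.1177 × 14.6) = 0.1793
Accumulation ratio R = 1 / (1 − e^(−kτ)) = 1 / (1 − 0.1793) = 1.218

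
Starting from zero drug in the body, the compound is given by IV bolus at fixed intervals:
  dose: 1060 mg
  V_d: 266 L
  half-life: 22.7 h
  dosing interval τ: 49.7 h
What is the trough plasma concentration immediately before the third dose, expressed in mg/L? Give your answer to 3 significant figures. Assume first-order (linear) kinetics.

1.07 mg/L

C₀ per dose = Dose / Vd = 1060 / 266 = 3.985 mg/L
k = ln2 / t½ = 0.693147 / 22.7 = 0.03054 h⁻¹
Fraction remaining after one interval: r = e^(−kτ) = e^(−0.03054 × 49.7) = 0.2192
Before dose 3, 2 doses have been given (aged 1τ, 2τ).
C_trough = C₀ × (r + r²) = 3.985 × (0.2192 + 0.04805) = 1.065 mg/L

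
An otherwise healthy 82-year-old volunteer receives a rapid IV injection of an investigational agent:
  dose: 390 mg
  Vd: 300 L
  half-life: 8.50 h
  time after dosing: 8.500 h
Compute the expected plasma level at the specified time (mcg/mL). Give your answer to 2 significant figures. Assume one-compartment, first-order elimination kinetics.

0.65 mcg/mL

C₀ = Dose / Vd = 390.0 / 300 = 1.300 mg/L
k = ln2 / t½ = 0.693147 / 8.50 = 0.08155 h⁻¹
t / t½ = 8.500 / 8.50 = 1 half-lives
C = C₀ × (1/2)^1 = 1.300 × 0.5000 = 0.6500 mg/L
(0.6500 mg/L = 0.6500 mcg/mL)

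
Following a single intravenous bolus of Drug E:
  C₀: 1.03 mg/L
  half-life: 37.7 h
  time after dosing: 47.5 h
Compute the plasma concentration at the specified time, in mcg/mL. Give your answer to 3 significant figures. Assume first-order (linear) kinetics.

k = ln2 / t½ = 0.693147 / 37.7 = 0.01839 h⁻¹
C = C₀ · e^(−k·t) = 1.030 × e^(−0.01839 × 47.5)
  = 1.030 × 0.4175 = 0.4300 mg/L
(0.4300 mg/L = 0.4300 mcg/mL)

0.430 mcg/mL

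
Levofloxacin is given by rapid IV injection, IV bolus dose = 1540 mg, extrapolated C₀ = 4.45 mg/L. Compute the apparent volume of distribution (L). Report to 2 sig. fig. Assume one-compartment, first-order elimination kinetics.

Vd = Dose / C₀ = 1540 / 4.45 = 346.1 L

350 L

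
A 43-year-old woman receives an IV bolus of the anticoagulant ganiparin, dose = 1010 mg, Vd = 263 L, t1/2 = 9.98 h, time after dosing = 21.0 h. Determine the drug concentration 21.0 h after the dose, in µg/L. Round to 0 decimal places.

893 µg/L

C₀ = Dose / Vd = 1010 / 263 = 3.840 mg/L
k = ln2 / t½ = 0.693147 / 9.98 = 0.06945 h⁻¹
C = C₀ · e^(−k·t) = 3.840 × e^(−0.06945 × 21.0)
  = 3.840 × 0.2326 = 0.8932 mg/L
Convert: 0.8932 mg/L × 1000 = 893.2 µg/L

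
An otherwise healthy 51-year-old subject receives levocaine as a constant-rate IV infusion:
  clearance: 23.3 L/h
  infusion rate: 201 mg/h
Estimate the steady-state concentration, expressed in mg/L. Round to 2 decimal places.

At steady state Css = R₀ / CL = 201 / 23.30 = 8.627 mg/L

8.63 mg/L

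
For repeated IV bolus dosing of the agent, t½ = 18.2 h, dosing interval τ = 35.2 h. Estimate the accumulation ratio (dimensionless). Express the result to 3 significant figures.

k = ln2 / t½ = 0.693147 / 18.2 = 0.03809 h⁻¹
e^(−kτ) = e^(−0.03809 × 35.2) = 0.2616
Accumulation ratio R = 1 / (1 − e^(−kτ)) = 1 / (1 − 0.2616) = 1.354

1.35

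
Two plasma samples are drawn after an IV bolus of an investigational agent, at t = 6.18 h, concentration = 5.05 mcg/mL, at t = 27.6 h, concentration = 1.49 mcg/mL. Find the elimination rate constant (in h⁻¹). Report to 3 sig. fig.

0.0570 h⁻¹

k = ln(C₁/C₂) / (t₂ − t₁) = ln(5.05/1.49) / (27.6 − 6.18)
  = 1.221 / 21.42 = 0.05700 h⁻¹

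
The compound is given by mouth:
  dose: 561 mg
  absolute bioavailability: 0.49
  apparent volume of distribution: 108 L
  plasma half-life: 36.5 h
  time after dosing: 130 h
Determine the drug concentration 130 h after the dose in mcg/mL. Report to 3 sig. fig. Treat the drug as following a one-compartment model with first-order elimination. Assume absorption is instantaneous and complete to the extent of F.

0.216 mcg/mL

Amount reaching circulation = F × Dose = 0.49 × 561.0 = 274.9 mg
C₀ = F·Dose / Vd = 274.9 / 108 = 2.545 mg/L
k = ln2 / t½ = 0.693147 / 36.5 = 0.01899 h⁻¹
C = C₀ · e^(−k·t) = 2.545 × e^(−0.01899 × 130)
  = 2.545 × 0.08469 = 0.2155 mg/L
(0.2155 mg/L = 0.2155 mcg/mL)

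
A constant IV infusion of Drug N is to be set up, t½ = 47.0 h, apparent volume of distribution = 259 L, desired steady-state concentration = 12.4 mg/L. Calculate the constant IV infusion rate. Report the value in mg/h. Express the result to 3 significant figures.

k = ln2 / t½ = 0.693147 / 47.0 = 0.01475 h⁻¹
CL = k × Vd = 0.01475 × 259 = 3.820 L/h
At steady state, infusion rate R₀ = Css × CL = 12.4 × 3.820 = 47.37 mg/h

47.4 mg/h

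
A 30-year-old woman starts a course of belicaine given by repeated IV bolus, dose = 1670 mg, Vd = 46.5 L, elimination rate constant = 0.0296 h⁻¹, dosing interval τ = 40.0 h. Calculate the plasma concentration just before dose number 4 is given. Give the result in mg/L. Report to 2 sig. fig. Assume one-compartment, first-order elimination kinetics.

C₀ per dose = Dose / Vd = 1670 / 46.5 = 35.91 mg/L
Fraction remaining after one interval: r = e^(−kτ) = e^(−0.02960 × 40.0) = 0.3061
Before dose 4, 3 doses have been given (aged 1τ, 2τ, 3τ).
C_trough = C₀ × (r + r² + … + r^3) = C₀ × r(1−r^3)/(1−r)
        = 35.91 × 0.3061 × (1 − 0.02868) / (1 − 0.3061) = 15.39 mg/L

15 mg/L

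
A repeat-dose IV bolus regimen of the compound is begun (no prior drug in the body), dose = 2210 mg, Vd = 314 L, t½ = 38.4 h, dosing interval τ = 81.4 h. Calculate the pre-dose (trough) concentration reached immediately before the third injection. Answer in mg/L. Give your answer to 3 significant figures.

C₀ per dose = Dose / Vd = 2210 / 314 = 7.038 mg/L
k = ln2 / t½ = 0.693147 / 38.4 = 0.01805 h⁻¹
Fraction remaining after one interval: r = e^(−kτ) = e^(−0.01805 × 81.4) = 0.2301
Before dose 3, 2 doses have been given (aged 1τ, 2τ).
C_trough = C₀ × (r + r²) = 7.038 × (0.2301 + 0.05295) = 1.992 mg/L

1.99 mg/L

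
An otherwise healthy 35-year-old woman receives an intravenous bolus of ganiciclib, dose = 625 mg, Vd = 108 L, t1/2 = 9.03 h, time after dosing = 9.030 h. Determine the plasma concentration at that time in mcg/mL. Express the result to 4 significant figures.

C₀ = Dose / Vd = 625.0 / 108 = 5.787 mg/L
k = ln2 / t½ = 0.693147 / 9.03 = 0.07676 h⁻¹
t / t½ = 9.030 / 9.03 = 1 half-lives
C = C₀ × (1/2)^1 = 5.787 × 0.5000 = 2.894 mg/L
(2.894 mg/L = 2.894 mcg/mL)

2.894 mcg/mL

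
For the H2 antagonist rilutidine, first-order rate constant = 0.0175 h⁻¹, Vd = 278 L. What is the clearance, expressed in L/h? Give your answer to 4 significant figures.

CL = k × Vd = 0.0175 × 278 = 4.865 L/h

4.865 L/h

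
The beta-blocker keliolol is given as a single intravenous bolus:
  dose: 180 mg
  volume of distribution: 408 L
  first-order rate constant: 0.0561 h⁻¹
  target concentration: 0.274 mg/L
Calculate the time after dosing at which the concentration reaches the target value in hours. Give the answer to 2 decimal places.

8.49 h

C₀ = Dose / Vd = 180.0 / 408 = 0.4412 mg/L
t = ln(C₀ / C) / k = ln(0.4412 / 0.274) / 0.05610
  = ln(1.610) / 0.05610 = 0.4762 / 0.05610 = 8.488 h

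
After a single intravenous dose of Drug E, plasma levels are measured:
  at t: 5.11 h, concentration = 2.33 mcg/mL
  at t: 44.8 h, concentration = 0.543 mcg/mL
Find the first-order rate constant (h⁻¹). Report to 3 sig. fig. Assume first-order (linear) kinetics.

0.0367 h⁻¹

k = ln(C₁/C₂) / (t₂ − t₁) = ln(2.33/0.543) / (44.8 − 5.11)
  = 1.457 / 39.69 = 0.03671 h⁻¹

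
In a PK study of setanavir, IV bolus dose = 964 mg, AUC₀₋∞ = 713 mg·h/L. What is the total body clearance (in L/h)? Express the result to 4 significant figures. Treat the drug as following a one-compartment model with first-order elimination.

CL = Dose / AUC = 964 / 713 = 1.352 L/h

1.352 L/h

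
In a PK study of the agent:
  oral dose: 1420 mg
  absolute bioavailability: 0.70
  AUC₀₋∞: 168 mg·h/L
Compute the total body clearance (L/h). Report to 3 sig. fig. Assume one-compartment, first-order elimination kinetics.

CL = F·Dose / AUC = 0.70 × 1420 / 168 = 5.917 L/h

5.92 L/h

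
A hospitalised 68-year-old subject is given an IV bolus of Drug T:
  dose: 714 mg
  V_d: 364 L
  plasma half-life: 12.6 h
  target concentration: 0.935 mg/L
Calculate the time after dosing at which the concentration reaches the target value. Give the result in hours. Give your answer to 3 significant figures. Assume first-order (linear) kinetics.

C₀ = Dose / Vd = 714.0 / 364 = 1.962 mg/L
k = ln2 / t½ = 0.693147 / 12.6 = 0.05501 h⁻¹
t = ln(C₀ / C) / k = ln(1.962 / 0.935) / 0.05501
  = ln(2.098) / 0.05501 = 0.7410 / 0.05501 = 13.47 h

13.5 h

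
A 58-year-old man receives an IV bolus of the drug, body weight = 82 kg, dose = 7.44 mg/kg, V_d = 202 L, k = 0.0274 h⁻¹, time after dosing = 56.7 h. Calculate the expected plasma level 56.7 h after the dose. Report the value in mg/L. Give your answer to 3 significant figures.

Total dose = 7.44 × 82 = 610.1 mg
C₀ = Dose / Vd = 610.1 / 202 = 3.020 mg/L
C = C₀ · e^(−k·t) = 3.020 × e^(−0.02740 × 56.7)
  = 3.020 × 0.2115 = 0.6387 mg/L

0.639 mg/L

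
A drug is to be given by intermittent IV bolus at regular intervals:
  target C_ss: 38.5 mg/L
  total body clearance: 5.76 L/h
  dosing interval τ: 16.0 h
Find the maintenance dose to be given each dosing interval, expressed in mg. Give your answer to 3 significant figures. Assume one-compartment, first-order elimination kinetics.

At steady state, Dose/τ = Css × CL.
Dose = Css × CL × τ = 38.5 × 5.760 × 16.0 = 3548 mg

3550 mg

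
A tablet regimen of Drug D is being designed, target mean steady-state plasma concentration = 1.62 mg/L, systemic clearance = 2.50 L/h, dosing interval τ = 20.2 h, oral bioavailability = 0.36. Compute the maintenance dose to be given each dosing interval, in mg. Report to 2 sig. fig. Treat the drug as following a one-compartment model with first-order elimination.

At steady state, F × (Dose/τ) = Css × CL.
Dose = Css × CL × τ / F = 1.62 × 2.500 × 20.2 / 0.36 = 227.3 mg

230 mg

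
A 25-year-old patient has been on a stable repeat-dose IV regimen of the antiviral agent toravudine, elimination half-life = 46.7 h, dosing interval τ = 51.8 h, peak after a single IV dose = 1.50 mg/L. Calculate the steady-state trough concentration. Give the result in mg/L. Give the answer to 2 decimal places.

k = ln2 / t½ = 0.693147 / 46.7 = 0.01484 h⁻¹
e^(−kτ) = e^(−0.01484 × 51.8) = 0.4636
Accumulation ratio R = 1 / (1 − e^(−kτ)) = 1 / (1 − 0.4636) = 1.864
Steady-state trough = C₀ × R × e^(−kτ) = 1.50 × 1.864 × 0.4636 = 1.296 mg/L

1.30 mg/L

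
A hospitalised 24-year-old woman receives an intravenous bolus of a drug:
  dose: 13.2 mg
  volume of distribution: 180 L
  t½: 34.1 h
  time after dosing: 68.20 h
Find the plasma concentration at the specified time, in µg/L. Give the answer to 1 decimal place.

18.3 µg/L

C₀ = Dose / Vd = 13.20 / 180 = 0.07333 mg/L
k = ln2 / t½ = 0.693147 / 34.1 = 0.02033 h⁻¹
t / t½ = 68.20 / 34.1 = 2 half-lives
C = C₀ × (1/2)^2 = 0.07333 × 0.2500 = 0.01833 mg/L
Convert: 0.01833 mg/L × 1000 = 18.33 µg/L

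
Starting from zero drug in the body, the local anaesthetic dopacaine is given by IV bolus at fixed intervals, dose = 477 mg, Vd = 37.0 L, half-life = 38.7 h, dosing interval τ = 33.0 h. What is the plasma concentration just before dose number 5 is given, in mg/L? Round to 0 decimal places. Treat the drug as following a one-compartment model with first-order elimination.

C₀ per dose = Dose / Vd = 477 / 37.0 = 12.89 mg/L
k = ln2 / t½ = 0.693147 / 38.7 = 0.01791 h⁻¹
Fraction remaining after one interval: r = e^(−kτ) = e^(−0.01791 × 33.0) = 0.5538
Before dose 5, 4 doses have been given (aged 1τ, 2τ, 3τ, 4τ).
C_trough = C₀ × (r + r² + … + r^4) = C₀ × r(1−r^4)/(1−r)
        = 12.89 × 0.5538 × (1 − 0.09406) / (1 − 0.5538) = 14.49 mg/L

14 mg/L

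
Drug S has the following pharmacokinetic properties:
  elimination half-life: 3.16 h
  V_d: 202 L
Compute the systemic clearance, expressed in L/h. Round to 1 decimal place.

k = ln2 / t½ = 0.693147 / 3.16 = 0.2194 h⁻¹
CL = k × Vd = 0.2194 × 202 = 44.32 L/h

44.3 L/h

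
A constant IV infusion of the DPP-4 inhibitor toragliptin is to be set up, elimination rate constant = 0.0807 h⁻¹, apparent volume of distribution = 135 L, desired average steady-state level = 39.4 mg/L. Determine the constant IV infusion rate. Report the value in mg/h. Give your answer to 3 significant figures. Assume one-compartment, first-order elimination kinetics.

429 mg/h

CL = k × Vd = 0.08070 × 135 = 10.89 L/h
At steady state, infusion rate R₀ = Css × CL = 39.4 × 10.89 = 429.1 mg/h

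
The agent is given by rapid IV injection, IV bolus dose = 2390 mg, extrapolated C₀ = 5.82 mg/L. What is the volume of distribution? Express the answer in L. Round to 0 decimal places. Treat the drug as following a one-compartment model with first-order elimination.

411 L

Vd = Dose / C₀ = 2390 / 5.82 = 410.7 L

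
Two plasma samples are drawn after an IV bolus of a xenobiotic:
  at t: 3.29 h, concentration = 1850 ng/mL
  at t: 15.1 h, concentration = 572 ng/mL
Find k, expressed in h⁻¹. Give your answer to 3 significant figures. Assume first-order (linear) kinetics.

0.0994 h⁻¹

k = ln(C₁/C₂) / (t₂ − t₁) = ln(1850/572) / (15.1 − 3.29)
  = 1.174 / 11.81 = 0.09941 h⁻¹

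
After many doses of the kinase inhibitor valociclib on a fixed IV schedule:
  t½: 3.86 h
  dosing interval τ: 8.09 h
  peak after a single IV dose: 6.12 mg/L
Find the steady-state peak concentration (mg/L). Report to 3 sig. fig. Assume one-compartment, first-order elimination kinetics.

7.99 mg/L

k = ln2 / t½ = 0.693147 / 3.86 = 0.1796 h⁻¹
e^(−kτ) = e^(−0.1796 × 8.09) = 0.2339
Accumulation ratio R = 1 / (1 − e^(−kτ)) = 1 / (1 − 0.2339) = 1.305
Steady-state peak = C₀ × R = 6.12 × 1.305 = 7.987 mg/L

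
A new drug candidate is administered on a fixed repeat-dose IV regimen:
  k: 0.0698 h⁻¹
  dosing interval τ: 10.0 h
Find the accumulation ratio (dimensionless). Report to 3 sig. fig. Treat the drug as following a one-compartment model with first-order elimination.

1.99

e^(−kτ) = e^(−0.06980 × 10.0) = 0.4976
Accumulation ratio R = 1 / (1 − e^(−kτ)) = 1 / (1 − 0.4976) = 1.990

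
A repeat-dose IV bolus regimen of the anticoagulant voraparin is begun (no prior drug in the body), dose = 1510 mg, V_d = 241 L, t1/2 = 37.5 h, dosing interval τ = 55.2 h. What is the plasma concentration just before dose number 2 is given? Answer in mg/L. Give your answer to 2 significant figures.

C₀ per dose = Dose / Vd = 1510 / 241 = 6.266 mg/L
k = ln2 / t½ = 0.693147 / 37.5 = 0.01848 h⁻¹
Fraction remaining after one interval: r = e^(−kτ) = e^(−0.01848 × 55.2) = 0.3606
Before dose 2, 1 dose has been given (aged 1τ).
C_trough = C₀ × r = 6.266 × 0.3606 = 2.260 mg/L

2.3 mg/L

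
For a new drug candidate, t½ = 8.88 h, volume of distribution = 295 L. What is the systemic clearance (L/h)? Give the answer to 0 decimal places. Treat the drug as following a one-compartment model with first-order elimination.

23 L/h

k = ln2 / t½ = 0.693147 / 8.88 = 0.07806 h⁻¹
CL = k × Vd = 0.07806 × 295 = 23.03 L/h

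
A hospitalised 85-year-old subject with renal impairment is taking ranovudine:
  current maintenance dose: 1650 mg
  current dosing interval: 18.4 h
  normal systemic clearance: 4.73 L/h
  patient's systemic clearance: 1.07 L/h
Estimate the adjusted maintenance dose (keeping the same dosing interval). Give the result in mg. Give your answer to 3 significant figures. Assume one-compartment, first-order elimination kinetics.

373 mg

To keep the same average steady-state level, dosing rate must scale with clearance.
CL ratio = 1.07 / 4.73 = 0.2262
New dose (same interval) = 1650 × 0.2262 = 373.2 mg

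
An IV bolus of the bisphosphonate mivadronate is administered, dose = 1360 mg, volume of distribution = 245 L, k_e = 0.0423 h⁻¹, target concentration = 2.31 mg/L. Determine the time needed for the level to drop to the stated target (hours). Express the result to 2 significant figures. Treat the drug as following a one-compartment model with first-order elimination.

C₀ = Dose / Vd = 1360 / 245 = 5.551 mg/L
t = ln(C₀ / C) / k = ln(5.551 / 2.31) / 0.04230
  = ln(2.403) / 0.04230 = 0.8767 / 0.04230 = 20.73 h

21 h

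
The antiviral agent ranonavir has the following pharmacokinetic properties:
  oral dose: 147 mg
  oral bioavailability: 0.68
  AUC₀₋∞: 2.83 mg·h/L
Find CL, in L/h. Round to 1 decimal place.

CL = F·Dose / AUC = 0.68 × 147 / 2.83 = 35.32 L/h

35.3 L/h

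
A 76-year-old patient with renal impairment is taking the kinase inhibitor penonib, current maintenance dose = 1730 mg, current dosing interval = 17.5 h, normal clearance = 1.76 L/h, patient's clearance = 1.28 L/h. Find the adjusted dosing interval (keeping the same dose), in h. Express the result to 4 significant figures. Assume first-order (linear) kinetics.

24.06 h

To keep the same average steady-state level, dosing rate must scale with clearance.
CL ratio = 1.28 / 1.76 = 0.7273
New interval (same dose) = 17.5 / 0.7273 = 24.06 h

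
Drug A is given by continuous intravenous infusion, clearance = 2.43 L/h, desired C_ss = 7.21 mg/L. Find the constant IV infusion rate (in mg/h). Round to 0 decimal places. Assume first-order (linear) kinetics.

18 mg/h

At steady state, infusion rate R₀ = Css × CL = 7.21 × 2.430 = 17.52 mg/h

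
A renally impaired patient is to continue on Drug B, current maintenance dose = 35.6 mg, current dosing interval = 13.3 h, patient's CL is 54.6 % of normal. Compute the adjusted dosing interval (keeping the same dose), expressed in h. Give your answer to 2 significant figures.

24 h

To keep the same average steady-state level, dosing rate must scale with clearance.
CL ratio = 54.6 / 100 = 0.5460
New interval (same dose) = 13.3 / 0.5460 = 24.36 h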